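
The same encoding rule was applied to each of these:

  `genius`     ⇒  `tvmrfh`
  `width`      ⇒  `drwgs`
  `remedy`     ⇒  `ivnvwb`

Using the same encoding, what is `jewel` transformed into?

Each pair mirrors across the alphabet (g↔t, e↔v, n↔m): positions sum to 25. This is the alphabet-reversal cipher (Atbash): a becomes z, b becomes y, etc.
On jewel: j↔q, e↔v, w↔d, e↔v, l↔o.

qvdvo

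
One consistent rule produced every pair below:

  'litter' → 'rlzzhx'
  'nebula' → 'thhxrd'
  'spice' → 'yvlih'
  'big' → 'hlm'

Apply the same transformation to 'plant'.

vrdtz

Vowels shift forward by 3 and consonants shift forward by 6.
For plant: p(cons)+6=v, l(cons)+6=r, a(vowel)+3=d, n(cons)+6=t, t(cons)+6=z.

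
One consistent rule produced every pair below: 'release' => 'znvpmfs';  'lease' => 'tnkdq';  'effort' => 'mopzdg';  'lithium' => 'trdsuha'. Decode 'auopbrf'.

sleeper

In release: r→z is +8, e→n is +9, l→v is +10, e→p is +11 — the shift increases by 1 each position. The shift increases by 1 at each position, starting from +8: 8, 9, 10, ….
Decoding auopbrf: a−8=s, u−9=l, o−10=e, p−11=e, b−12=p, r−13=e, f−14=r.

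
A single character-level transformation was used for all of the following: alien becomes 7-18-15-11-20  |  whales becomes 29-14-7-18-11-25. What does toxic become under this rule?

26-21-30-15-9

a is letter #1 and maps to 7: an offset of 6. Letters become their 1-based position plus 6 (so a→7, b→8, …).
For toxic: t=20→26, o=15→21, x=24→30, i=9→15, c=3→9.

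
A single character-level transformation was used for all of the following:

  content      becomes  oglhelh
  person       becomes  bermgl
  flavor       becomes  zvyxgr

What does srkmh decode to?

wrist

c(2)→o(14) and o(14)→g(6) fit y≡21x+24 (mod 26); the inverse of 21 mod 26 is 5. Each letter's alphabet position (a=0..z=25) is mapped through 21·x+24 mod 26 — an affine cipher.
Reversing it on srkmh: s(18)→5·(18−24)≡22=w; r(17)→5·(17−24)≡17=r; k(10)→5·(10−24)≡8=i; m(12)→5·(12−24)≡18=s; h(7)→5·(7−24)≡19=t (all mod 26).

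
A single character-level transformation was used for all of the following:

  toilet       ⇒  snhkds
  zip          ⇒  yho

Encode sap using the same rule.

rzo

Every letter moves 25 places later in the alphabet, wrapping around z→a.
Applying it to sap: s+25=r, a+25=z, p+25=o.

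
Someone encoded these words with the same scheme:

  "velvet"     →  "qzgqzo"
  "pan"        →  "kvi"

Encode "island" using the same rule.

Compare letters: v→q is +21, e→z is +21, l→g is +21 — a constant shift. Each letter is shifted forward by 21 in the alphabet (a Caesar shift of +21).
On island: i+21=d, s+21=n, l+21=g, a+21=v, n+21=i, d+21=y.

dngviy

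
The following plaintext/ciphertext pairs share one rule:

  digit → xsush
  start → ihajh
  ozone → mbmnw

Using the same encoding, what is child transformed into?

d(3)→x(23) and i(8)→s(18) fit y≡25x+0 (mod 26); the inverse of 25 mod 26 is 25. Treating letters as 0–25, the rule is x ↦ 25x + 0 (mod 26).
Applying it to child: c(2)→25·2+0≡24=y; h(7)→25·7+0≡19=t; i(8)→25·8+0≡18=s; l(11)→25·11+0≡15=p; d(3)→25·3+0≡23=x (all mod 26).

ytspx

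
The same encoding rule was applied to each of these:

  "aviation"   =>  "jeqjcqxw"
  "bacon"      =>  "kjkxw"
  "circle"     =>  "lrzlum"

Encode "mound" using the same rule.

A repeating key of period 3 is used — shifts +9, +9, +8 over and over.
On mound: m+9=v, o+9=x, u+8=c, n+9=w, d+9=m.

vxcwm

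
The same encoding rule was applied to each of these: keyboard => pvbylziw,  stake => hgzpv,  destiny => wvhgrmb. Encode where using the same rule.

This is the alphabet-reversal cipher (Atbash): a becomes z, b becomes y, etc.
Applying it to where: w↔d, h↔s, e↔v, r↔i, e↔v.

dsviv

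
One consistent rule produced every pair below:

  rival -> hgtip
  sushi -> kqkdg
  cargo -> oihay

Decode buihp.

r(17)→h(7) and i(8)→g(6) fit y≡3x+8 (mod 26); the inverse of 3 mod 26 is 9. Treating letters as 0–25, the rule is x ↦ 3x + 8 (mod 26).
Decoding buihp: b(1)→9·(1−8)≡15=p; u(20)→9·(20−8)≡4=e; i(8)→9·(8−8)≡0=a; h(7)→9·(7−8)≡17=r; p(15)→9·(15−8)≡11=l (all mod 26).

pearl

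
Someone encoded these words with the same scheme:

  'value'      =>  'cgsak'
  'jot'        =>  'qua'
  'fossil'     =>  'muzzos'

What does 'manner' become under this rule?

tguuky

Two shifts are in play — +6 for a/e/i/o/u, +7 for every other letter.
For manner: m(cons)+7=t, a(vowel)+6=g, n(cons)+7=u, n(cons)+7=u, e(vowel)+6=k, r(cons)+7=y.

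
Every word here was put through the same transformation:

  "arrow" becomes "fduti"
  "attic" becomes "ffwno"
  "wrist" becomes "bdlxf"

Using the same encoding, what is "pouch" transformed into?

uaxht

Shifts by position in arrow: pos 0: a→f (+5), pos 1: r→d (+12), pos 2: r→u (+3), pos 3: o→t (+5), pos 4: w→i (+12) — repeating every 3. It's a Vigenère-style cipher with numeric key [5,12,3]: position i shifts by key[i mod 3].
For pouch: p+5=u, o+12=a, u+3=x, c+5=h, h+12=t.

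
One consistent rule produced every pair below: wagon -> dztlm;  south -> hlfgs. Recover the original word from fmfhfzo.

unusual

Each pair mirrors across the alphabet (w↔d, a↔z, g↔t): positions sum to 25. Letters are reflected about the middle of the alphabet (position → 25−position): Atbash.
Reversing it on fmfhfzo: f↔u, m↔n, f↔u, h↔s, f↔u, z↔a, o↔l.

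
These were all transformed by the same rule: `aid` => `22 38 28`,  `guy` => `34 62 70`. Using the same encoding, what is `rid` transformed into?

56 38 28

The formula is n = 2×(alphabet index, a=1) + 20.
Applying it to rid: r=18→56, i=9→38, d=4→28.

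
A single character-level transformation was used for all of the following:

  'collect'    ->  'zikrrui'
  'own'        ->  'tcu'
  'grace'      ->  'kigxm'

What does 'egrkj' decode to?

The output letters match the input read backwards, each shifted +6: collect reversed is tcelloc. Read the word backwards and shift each letter +6.
Reversing it on egrkj: shift back: e−6=y, g−6=a, r−6=l, k−6=e, j−6=d → yaled; then reverse → delay.

delay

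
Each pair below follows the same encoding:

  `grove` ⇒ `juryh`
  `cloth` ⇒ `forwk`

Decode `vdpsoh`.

Each letter is shifted forward by 3 in the alphabet (a Caesar shift of +3).
Decoding vdpsoh: v−3=s, d−3=a, p−3=m, s−3=p, o−3=l, h−3=e.

sample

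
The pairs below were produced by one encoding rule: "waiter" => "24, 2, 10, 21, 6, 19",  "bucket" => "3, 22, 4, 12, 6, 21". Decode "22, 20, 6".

use

w is letter #23 and maps to 24: an offset of 1. Each letter is replaced by its alphabet position (a=1..z=26) + 1.
Decoding 22, 20, 6: 22→(22−1)÷1=21=u, 20→(20−1)÷1=19=s, 6→(6−1)÷1=5=e.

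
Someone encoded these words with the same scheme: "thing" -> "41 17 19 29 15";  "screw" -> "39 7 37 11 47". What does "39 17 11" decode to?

she

t(#20)→41 and h(#8)→17: differences scale by 2, so n = 2·pos + 1. The formula is n = 2×(alphabet index, a=1) + 1.
Decoding 39 17 11: 39→(39−1)÷2=19=s, 17→(17−1)÷2=8=h, 11→(11−1)÷2=5=e.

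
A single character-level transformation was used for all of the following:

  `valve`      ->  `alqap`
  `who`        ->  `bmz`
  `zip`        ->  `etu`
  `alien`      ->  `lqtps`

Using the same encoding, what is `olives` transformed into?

The rule splits by letter class: vowels +11, consonants +5.
For olives: o(vowel)+11=z, l(cons)+5=q, i(vowel)+11=t, v(cons)+5=a, e(vowel)+11=p, s(cons)+5=x.

zqtapx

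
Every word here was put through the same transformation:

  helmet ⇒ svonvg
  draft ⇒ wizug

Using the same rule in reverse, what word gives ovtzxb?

Each pair mirrors across the alphabet (h↔s, e↔v, l↔o): positions sum to 25. Letters are reflected about the middle of the alphabet (position → 25−position): Atbash.
Decoding ovtzxb: o↔l, v↔e, t↔g, z↔a, x↔c, b↔y.

legacy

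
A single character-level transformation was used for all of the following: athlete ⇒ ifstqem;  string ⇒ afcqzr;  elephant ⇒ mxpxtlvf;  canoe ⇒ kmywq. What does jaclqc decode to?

border

Shifts by position in athlete: pos 0: a→i (+8), pos 1: t→f (+12), pos 2: h→s (+11), pos 3: l→t (+8), pos 4: e→q (+12), pos 5: t→e (+11) — repeating every 3. A repeating key of period 3 is used — shifts +8, +12, +11 over and over.
Undoing it on jaclqc: j−8=b, a−12=o, c−11=r, l−8=d, q−12=e, c−11=r.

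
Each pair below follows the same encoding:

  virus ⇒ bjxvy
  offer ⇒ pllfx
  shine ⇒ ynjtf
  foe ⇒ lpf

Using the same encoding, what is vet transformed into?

The shift depends on letter class: consonant v→b is +6, but vowel i→j is +1. Two shifts are in play — +1 for a/e/i/o/u, +6 for every other letter.
For vet: v(cons)+6=b, e(vowel)+1=f, t(cons)+6=z.

bfz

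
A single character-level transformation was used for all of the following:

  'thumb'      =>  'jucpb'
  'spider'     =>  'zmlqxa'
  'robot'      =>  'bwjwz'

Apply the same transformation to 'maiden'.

vmlqiu

The output letters match the input read backwards, each shifted +8: thumb reversed is bmuht. Read the word backwards and shift each letter +8.
On maiden: reverse → nediam; then shift: n+8=v, e+8=m, d+8=l, i+8=q, a+8=i, m+8=u.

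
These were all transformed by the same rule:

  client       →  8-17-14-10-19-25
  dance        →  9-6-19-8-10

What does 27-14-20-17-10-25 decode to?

c is letter #3 and maps to 8: an offset of 5. The number is (letter's place in the alphabet, a=1) + 5.
Reversing it on 27-14-20-17-10-25: 27→(27−5)÷1=22=v, 14→(14−5)÷1=9=i, 20→(20−5)÷1=15=o, 17→(17−5)÷1=12=l, 10→(10−5)÷1=5=e, 25→(25−5)÷1=20=t.

violet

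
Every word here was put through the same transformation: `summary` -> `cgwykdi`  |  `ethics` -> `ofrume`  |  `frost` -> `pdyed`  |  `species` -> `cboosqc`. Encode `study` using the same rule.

cfepi

Shifts by position in summary: pos 0: s→c (+10), pos 1: u→g (+12), pos 2: m→w (+10), pos 3: m→y (+12) — repeating every 2. The shifts repeat in a cycle of length 2: positions 0,1,… shift by +10, +12, then the pattern repeats.
Applying it to study: s+10=c, t+12=f, u+10=e, d+12=p, y+10=i.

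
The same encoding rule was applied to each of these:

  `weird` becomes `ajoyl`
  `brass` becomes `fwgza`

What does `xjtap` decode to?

tenth

In weird: w→a is +4, e→j is +5, i→o is +6, r→y is +7 — the shift increases by 1 each position. Each letter shifts forward by (position + 4), i.e. 4, 5, 6, … — the shift grows by one for each successive letter.
Reversing it on xjtap: x−4=t, j−5=e, t−6=n, a−7=t, p−8=h.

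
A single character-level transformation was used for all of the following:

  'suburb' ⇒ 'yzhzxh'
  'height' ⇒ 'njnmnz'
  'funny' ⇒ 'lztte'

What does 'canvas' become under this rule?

The shift depends on letter class: consonant s→y is +6, but vowel u→z is +5. Two shifts are in play — +5 for a/e/i/o/u, +6 for every other letter.
For canvas: c(cons)+6=i, a(vowel)+5=f, n(cons)+6=t, v(cons)+6=b, a(vowel)+5=f, s(cons)+6=y.

iftbfy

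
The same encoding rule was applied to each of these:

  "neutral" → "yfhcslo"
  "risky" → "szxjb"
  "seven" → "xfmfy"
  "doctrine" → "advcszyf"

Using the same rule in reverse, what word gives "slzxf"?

raise

n(13)→y(24) and e(4)→f(5) fit y≡5x+11 (mod 26); the inverse of 5 mod 26 is 21. Each letter's alphabet position (a=0..z=25) is mapped through 5·x+11 mod 26 — an affine cipher.
Decoding slzxf: s(18)→21·(18−11)≡17=r; l(11)→21·(11−11)≡0=a; z(25)→21·(25−11)≡8=i; x(23)→21·(23−11)≡18=s; f(5)→21·(5−11)≡4=e (all mod 26).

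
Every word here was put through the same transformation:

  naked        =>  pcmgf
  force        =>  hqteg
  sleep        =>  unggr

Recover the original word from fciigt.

dagger

This is a Caesar cipher with shift 2.
Reversing it on fciigt: f−2=d, c−2=a, i−2=g, i−2=g, g−2=e, t−2=r.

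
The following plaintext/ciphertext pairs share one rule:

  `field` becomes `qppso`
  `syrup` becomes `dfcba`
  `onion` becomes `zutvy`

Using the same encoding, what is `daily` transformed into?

Shifts by position in field: pos 0: f→q (+11), pos 1: i→p (+7), pos 2: e→p (+11), pos 3: l→s (+7) — repeating every 2. A repeating key of period 2 is used — shifts +11, +7 over and over.
On daily: d+11=o, a+7=h, i+11=t, l+7=s, y+11=j.

ohtsj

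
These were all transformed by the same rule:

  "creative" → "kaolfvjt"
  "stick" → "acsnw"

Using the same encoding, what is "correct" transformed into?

kxbcqph

Each letter shifts forward by (position + 8), i.e. 8, 9, 10, … — the shift grows by one for each successive letter.
Applying it to correct: c+8=k, o+9=x, r+10=b, r+11=c, e+12=q, c+13=p, t+14=h.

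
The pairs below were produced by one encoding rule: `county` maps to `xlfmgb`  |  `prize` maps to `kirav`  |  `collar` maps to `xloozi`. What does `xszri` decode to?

Each pair mirrors across the alphabet (c↔x, o↔l, u↔f): positions sum to 25. Each letter is replaced by its mirror in the alphabet: a↔z, b↔y, c↔x, and so on (the Atbash cipher).
Undoing it on xszri: x↔c, s↔h, z↔a, r↔i, i↔r.

chair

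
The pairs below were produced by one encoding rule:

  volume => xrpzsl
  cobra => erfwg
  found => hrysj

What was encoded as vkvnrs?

thrill

Each letter shifts forward by (position + 2), i.e. 2, 3, 4, … — the shift grows by one for each successive letter.
Undoing it on vkvnrs: v−2=t, k−3=h, v−4=r, n−5=i, r−6=l, s−7=l.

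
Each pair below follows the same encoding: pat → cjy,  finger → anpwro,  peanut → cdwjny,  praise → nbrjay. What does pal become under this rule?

ujy

Two steps: reverse the string, then apply a Caesar shift of +9.
On pal: reverse → lap; then shift: l+9=u, a+9=j, p+9=y.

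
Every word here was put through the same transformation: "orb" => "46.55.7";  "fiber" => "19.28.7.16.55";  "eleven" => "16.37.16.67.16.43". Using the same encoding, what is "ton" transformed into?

61.46.43

The formula is n = 3×(alphabet index, a=1) + 1.
On ton: t=20→61, o=15→46, n=14→43.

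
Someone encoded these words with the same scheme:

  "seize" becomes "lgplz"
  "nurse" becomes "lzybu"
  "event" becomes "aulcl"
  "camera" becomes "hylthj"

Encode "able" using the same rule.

lsih

The output letters match the input read backwards, each shifted +7: seize reversed is ezies. The word is reversed, then every letter is shifted forward by 7.
On able: reverse → elba; then shift: e+7=l, l+7=s, b+7=i, a+7=h.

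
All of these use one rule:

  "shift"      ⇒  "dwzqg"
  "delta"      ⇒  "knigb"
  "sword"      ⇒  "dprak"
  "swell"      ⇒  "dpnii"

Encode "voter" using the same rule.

s(18)→d(3) and h(7)→w(22) fit y≡3x+1 (mod 26); the inverse of 3 mod 26 is 9. Each letter's alphabet position (a=0..z=25) is mapped through 3·x+1 mod 26 — an affine cipher.
On voter: v(21)→3·21+1≡12=m; o(14)→3·14+1≡17=r; t(19)→3·19+1≡6=g; e(4)→3·4+1≡13=n; r(17)→3·17+1≡0=a (all mod 26).

mrgna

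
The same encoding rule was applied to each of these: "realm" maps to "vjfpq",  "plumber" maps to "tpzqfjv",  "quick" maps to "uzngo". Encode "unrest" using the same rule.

Two shifts are in play — +5 for a/e/i/o/u, +4 for every other letter.
For unrest: u(vowel)+5=z, n(cons)+4=r, r(cons)+4=v, e(vowel)+5=j, s(cons)+4=w, t(cons)+4=x.

zrvjwx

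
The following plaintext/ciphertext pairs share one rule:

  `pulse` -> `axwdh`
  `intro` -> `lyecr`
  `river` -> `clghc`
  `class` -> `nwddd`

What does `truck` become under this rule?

Vowels shift forward by 3 and consonants shift forward by 11.
Applying it to truck: t(cons)+11=e, r(cons)+11=c, u(vowel)+3=x, c(cons)+11=n, k(cons)+11=v.

ecxnv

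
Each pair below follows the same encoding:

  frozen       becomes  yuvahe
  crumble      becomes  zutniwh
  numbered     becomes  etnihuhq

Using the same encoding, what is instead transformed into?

xelchrq

Each letter's alphabet position (a=0..z=25) is mapped through 17·x+17 mod 26 — an affine cipher.
Applying it to instead: i(8)→17·8+17≡23=x; n(13)→17·13+17≡4=e; s(18)→17·18+17≡11=l; t(19)→17·19+17≡2=c; e(4)→17·4+17≡7=h; a(0)→17·0+17≡17=r; d(3)→17·3+17≡16=q (all mod 26).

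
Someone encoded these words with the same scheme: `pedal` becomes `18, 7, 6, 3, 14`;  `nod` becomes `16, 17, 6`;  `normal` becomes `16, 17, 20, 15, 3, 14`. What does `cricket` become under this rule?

p is letter #16 and maps to 18: an offset of 2. Letters become their 1-based position plus 2 (so a→3, b→4, …).
Applying it to cricket: c=3→5, r=18→20, i=9→11, c=3→5, k=11→13, e=5→7, t=20→22.

5, 20, 11, 5, 13, 7, 22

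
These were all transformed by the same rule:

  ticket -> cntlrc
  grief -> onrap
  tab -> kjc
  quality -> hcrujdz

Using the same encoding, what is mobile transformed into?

nurkxv

Two steps: reverse the string, then apply a Caesar shift of +9.
For mobile: reverse → elibom; then shift: e+9=n, l+9=u, i+9=r, b+9=k, o+9=x, m+9=v.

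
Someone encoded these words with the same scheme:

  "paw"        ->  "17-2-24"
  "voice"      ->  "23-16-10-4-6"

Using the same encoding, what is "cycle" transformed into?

4-26-4-13-6

p is letter #16 and maps to 17: an offset of 1. Each letter is replaced by its alphabet position (a=1..z=26) + 1.
On cycle: c=3→4, y=25→26, c=3→4, l=12→13, e=5→6.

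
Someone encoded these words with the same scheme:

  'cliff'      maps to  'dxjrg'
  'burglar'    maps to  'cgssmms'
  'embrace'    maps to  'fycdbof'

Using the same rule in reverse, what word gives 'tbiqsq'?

Shifts by position in cliff: pos 0: c→d (+1), pos 1: l→x (+12), pos 2: i→j (+1), pos 3: f→r (+12) — repeating every 2. The shifts repeat in a cycle of length 2: positions 0,1,… shift by +1, +12, then the pattern repeats.
Reversing it on tbiqsq: t−1=s, b−12=p, i−1=h, q−12=e, s−1=r, q−12=e.

sphere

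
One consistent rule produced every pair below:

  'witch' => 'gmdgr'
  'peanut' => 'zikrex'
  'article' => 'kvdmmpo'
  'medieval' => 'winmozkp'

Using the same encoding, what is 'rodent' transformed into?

It's a Vigenère-style cipher with numeric key [10,4]: position i shifts by key[i mod 2].
On rodent: r+10=b, o+4=s, d+10=n, e+4=i, n+10=x, t+4=x.

bsnixx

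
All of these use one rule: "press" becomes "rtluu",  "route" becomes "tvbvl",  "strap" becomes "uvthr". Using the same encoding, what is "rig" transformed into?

The shift depends on letter class: consonant p→r is +2, but vowel e→l is +7. The rule splits by letter class: vowels +7, consonants +2.
For rig: r(cons)+2=t, i(vowel)+7=p, g(cons)+2=i.

tpi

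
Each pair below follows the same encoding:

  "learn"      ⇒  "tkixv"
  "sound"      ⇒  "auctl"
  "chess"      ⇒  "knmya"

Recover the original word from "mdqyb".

Shifts by position in learn: pos 0: l→t (+8), pos 1: e→k (+6), pos 2: a→i (+8), pos 3: r→x (+6) — repeating every 2. It's a Vigenère-style cipher with numeric key [8,6]: position i shifts by key[i mod 2].
Undoing it on mdqyb: m−8=e, d−6=x, q−8=i, y−6=s, b−8=t.

exist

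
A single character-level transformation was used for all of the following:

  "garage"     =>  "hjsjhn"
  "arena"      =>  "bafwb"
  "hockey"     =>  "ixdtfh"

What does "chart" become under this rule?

dqbau

Shifts by position in garage: pos 0: g→h (+1), pos 1: a→j (+9), pos 2: r→s (+1), pos 3: a→j (+9) — repeating every 2. The shifts repeat in a cycle of length 2: positions 0,1,… shift by +1, +9, then the pattern repeats.
On chart: c+1=d, h+9=q, a+1=b, r+9=a, t+1=u.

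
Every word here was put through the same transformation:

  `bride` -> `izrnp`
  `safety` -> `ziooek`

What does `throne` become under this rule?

apayyq

In bride: b→i is +7, r→z is +8, i→r is +9, d→n is +10 — the shift increases by 1 each position. Letter i (0-indexed) is shifted by i+7, so successive shifts are 7, 8, 9, ….
On throne: t+7=a, h+8=p, r+9=a, o+10=y, n+11=y, e+12=q.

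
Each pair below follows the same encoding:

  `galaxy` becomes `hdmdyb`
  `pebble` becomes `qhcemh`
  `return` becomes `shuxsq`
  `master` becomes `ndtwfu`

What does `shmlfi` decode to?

relief

Shifts by position in galaxy: pos 0: g→h (+1), pos 1: a→d (+3), pos 2: l→m (+1), pos 3: a→d (+3) — repeating every 2. The shifts repeat in a cycle of length 2: positions 0,1,… shift by +1, +3, then the pattern repeats.
Undoing it on shmlfi: s−1=r, h−3=e, m−1=l, l−3=i, f−1=e, i−3=f.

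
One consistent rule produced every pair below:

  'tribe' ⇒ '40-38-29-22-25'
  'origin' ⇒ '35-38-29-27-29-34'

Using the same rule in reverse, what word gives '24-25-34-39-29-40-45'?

density

t is letter #20 and maps to 40: an offset of 20. Letters become their 1-based position plus 20 (so a→21, b→22, …).
Reversing it on 24-25-34-39-29-40-45: 24→(24−20)÷1=4=d, 25→(25−20)÷1=5=e, 34→(34−20)÷1=14=n, 39→(39−20)÷1=19=s, 29→(29−20)÷1=9=i, 40→(40−20)÷1=20=t, 45→(45−20)÷1=25=y.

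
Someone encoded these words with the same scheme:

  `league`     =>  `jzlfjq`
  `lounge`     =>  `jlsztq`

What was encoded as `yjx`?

The output letters match the input read backwards, each shifted +5: league reversed is eugael. The word is reversed, then every letter is shifted forward by 5.
Reversing it on yjx: shift back: y−5=t, j−5=e, x−5=s → tes; then reverse → set.

set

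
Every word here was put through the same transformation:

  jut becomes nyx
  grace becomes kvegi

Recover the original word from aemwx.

Every letter moves 4 places later in the alphabet, wrapping around z→a.
Reversing it on aemwx: a−4=w, e−4=a, m−4=i, w−4=s, x−4=t.

waist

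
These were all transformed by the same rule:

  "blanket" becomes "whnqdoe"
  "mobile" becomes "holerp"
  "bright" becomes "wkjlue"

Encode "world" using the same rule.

gourz

The output letters match the input read backwards, each shifted +3: blanket reversed is teknalb. The word is reversed, then every letter is shifted forward by 3.
On world: reverse → dlrow; then shift: d+3=g, l+3=o, r+3=u, o+3=r, w+3=z.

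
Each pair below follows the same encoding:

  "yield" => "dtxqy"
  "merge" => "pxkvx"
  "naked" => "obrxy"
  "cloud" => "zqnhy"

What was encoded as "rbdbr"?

kayak

y(24)→d(3) and i(8)→t(19) fit y≡25x+1 (mod 26); the inverse of 25 mod 26 is 25. Treating letters as 0–25, the rule is x ↦ 25x + 1 (mod 26).
Undoing it on rbdbr: r(17)→25·(17−1)≡10=k; b(1)→25·(1−1)≡0=a; d(3)→25·(3−1)≡24=y; b(1)→25·(1−1)≡0=a; r(17)→25·(17−1)≡10=k (all mod 26).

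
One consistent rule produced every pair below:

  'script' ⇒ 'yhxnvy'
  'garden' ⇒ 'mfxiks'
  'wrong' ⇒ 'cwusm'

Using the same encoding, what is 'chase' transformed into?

Shifts by position in script: pos 0: s→y (+6), pos 1: c→h (+5), pos 2: r→x (+6), pos 3: i→n (+5) — repeating every 2. A repeating key of period 2 is used — shifts +6, +5 over and over.
Applying it to chase: c+6=i, h+5=m, a+6=g, s+5=x, e+6=k.

imgxk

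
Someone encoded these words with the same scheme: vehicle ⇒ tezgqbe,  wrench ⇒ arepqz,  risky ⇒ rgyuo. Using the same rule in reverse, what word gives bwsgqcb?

This is an affine cipher: with a=0,…,z=25, each position x becomes (7x+2) mod 26.
Decoding bwsgqcb: b(1)→15·(1−2)≡11=l; w(22)→15·(22−2)≡14=o; s(18)→15·(18−2)≡6=g; g(6)→15·(6−2)≡8=i; q(16)→15·(16−2)≡2=c; c(2)→15·(2−2)≡0=a; b(1)→15·(1−2)≡11=l (all mod 26).

logical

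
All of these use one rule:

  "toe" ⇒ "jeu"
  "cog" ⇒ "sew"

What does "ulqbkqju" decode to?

evaluate

Compare letters: t→j is +16, o→e is +16, e→u is +16 — a constant shift. It's a constant shift of +16 (ROT16).
Decoding ulqbkqju: u−16=e, l−16=v, q−16=a, b−16=l, k−16=u, q−16=a, j−16=t, u−16=e.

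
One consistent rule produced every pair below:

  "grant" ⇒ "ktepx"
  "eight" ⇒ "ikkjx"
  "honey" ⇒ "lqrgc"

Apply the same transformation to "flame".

jneoi

A repeating key of period 2 is used — shifts +4, +2 over and over.
For flame: f+4=j, l+2=n, a+4=e, m+2=o, e+4=i.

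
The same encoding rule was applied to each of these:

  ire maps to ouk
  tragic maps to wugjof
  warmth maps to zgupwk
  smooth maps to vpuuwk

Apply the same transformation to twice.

The shift depends on letter class: consonant r→u is +3, but vowel i→o is +6. Two shifts are in play — +6 for a/e/i/o/u, +3 for every other letter.
Applying it to twice: t(cons)+3=w, w(cons)+3=z, i(vowel)+6=o, c(cons)+3=f, e(vowel)+6=k.

wzofk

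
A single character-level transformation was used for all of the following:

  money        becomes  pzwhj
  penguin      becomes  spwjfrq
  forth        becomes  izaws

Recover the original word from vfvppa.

Shifts by position in money: pos 0: m→p (+3), pos 1: o→z (+11), pos 2: n→w (+9), pos 3: e→h (+3), pos 4: y→j (+11) — repeating every 3. It's a Vigenère-style cipher with numeric key [3,11,9]: position i shifts by key[i mod 3].
Undoing it on vfvppa: v−3=s, f−11=u, v−9=m, p−3=m, p−11=e, a−9=r.

summer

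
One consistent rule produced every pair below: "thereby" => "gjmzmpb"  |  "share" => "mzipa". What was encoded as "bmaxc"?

Read the word backwards and shift each letter +8.
Reversing it on bmaxc: shift back: b−8=t, m−8=e, a−8=s, x−8=p, c−8=u → tespu; then reverse → upset.

upset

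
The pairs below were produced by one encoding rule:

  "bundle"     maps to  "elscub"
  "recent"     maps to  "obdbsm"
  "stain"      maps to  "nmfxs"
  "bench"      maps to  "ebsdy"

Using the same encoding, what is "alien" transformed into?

fuxbs

Each letter's alphabet position (a=0..z=25) is mapped through 25·x+5 mod 26 — an affine cipher.
For alien: a(0)→25·0+5≡5=f; l(11)→25·11+5≡20=u; i(8)→25·8+5≡23=x; e(4)→25·4+5≡1=b; n(13)→25·13+5≡18=s (all mod 26).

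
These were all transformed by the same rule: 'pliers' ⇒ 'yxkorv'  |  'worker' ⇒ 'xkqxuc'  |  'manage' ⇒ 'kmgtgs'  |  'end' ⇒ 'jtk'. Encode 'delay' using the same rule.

egrkj

Two steps: reverse the string, then apply a Caesar shift of +6.
Applying it to delay: reverse → yaled; then shift: y+6=e, a+6=g, l+6=r, e+6=k, d+6=j.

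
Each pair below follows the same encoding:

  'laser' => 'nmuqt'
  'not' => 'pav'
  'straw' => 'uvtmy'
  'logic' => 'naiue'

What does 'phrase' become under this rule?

rjtmuq

The shift depends on letter class: consonant l→n is +2, but vowel a→m is +12. The rule splits by letter class: vowels +12, consonants +2.
On phrase: p(cons)+2=r, h(cons)+2=j, r(cons)+2=t, a(vowel)+12=m, s(cons)+2=u, e(vowel)+12=q.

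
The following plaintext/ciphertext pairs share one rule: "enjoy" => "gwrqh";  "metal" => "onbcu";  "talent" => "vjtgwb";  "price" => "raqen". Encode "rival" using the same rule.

Shifts by position in enjoy: pos 0: e→g (+2), pos 1: n→w (+9), pos 2: j→r (+8), pos 3: o→q (+2), pos 4: y→h (+9) — repeating every 3. The shifts repeat in a cycle of length 3: positions 0,1,… shift by +2, +9, +8, then the pattern repeats.
For rival: r+2=t, i+9=r, v+8=d, a+2=c, l+9=u.

trdcu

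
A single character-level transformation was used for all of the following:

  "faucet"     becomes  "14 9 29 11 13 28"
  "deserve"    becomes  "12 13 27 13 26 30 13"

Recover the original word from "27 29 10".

f is letter #6 and maps to 14: an offset of 8. The number is (letter's place in the alphabet, a=1) + 8.
Reversing it on 27 29 10: 27→(27−8)÷1=19=s, 29→(29−8)÷1=21=u, 10→(10−8)÷1=2=b.

sub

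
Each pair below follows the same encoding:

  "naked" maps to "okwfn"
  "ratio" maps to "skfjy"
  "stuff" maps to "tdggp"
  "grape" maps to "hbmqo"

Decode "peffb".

Shifts by position in naked: pos 0: n→o (+1), pos 1: a→k (+10), pos 2: k→w (+12), pos 3: e→f (+1), pos 4: d→n (+10) — repeating every 3. It's a Vigenère-style cipher with numeric key [1,10,12]: position i shifts by key[i mod 3].
Reversing it on peffb: p−1=o, e−10=u, f−12=t, f−1=e, b−10=r.

outer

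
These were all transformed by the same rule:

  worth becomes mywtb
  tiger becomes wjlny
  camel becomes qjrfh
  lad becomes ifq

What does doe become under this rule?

jti

The output letters match the input read backwards, each shifted +5: worth reversed is htrow. The word is reversed, then every letter is shifted forward by 5.
On doe: reverse → eod; then shift: e+5=j, o+5=t, d+5=i.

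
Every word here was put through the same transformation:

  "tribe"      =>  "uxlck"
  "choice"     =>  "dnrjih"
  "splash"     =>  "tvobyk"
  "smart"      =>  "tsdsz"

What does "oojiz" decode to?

Shifts by position in tribe: pos 0: t→u (+1), pos 1: r→x (+6), pos 2: i→l (+3), pos 3: b→c (+1), pos 4: e→k (+6) — repeating every 3. A repeating key of period 3 is used — shifts +1, +6, +3 over and over.
Reversing it on oojiz: o−1=n, o−6=i, j−3=g, i−1=h, z−6=t.

night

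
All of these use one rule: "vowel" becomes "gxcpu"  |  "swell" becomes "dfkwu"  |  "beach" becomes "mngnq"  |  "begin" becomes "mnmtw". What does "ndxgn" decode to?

curve

The shifts repeat in a cycle of length 3: positions 0,1,… shift by +11, +9, +6, then the pattern repeats.
Reversing it on ndxgn: n−11=c, d−9=u, x−6=r, g−11=v, n−9=e.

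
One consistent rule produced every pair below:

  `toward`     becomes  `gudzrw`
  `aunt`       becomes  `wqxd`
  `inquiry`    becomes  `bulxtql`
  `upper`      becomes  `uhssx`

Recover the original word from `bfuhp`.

mercy

The output letters match the input read backwards, each shifted +3: toward reversed is drawot. The word is reversed, then every letter is shifted forward by 3.
Undoing it on bfuhp: shift back: b−3=y, f−3=c, u−3=r, h−3=e, p−3=m → ycrem; then reverse → mercy.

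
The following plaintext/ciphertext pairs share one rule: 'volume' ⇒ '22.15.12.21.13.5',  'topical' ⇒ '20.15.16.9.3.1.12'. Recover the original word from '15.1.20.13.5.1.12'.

v is letter #22 and maps to 22: an offset of 0. Letters become their 1-indexed alphabet positions: a=1 … z=26.
Decoding 15.1.20.13.5.1.12: 15=o, 1=a, 20=t, 13=m, 5=e, 1=a, 12=l.

oatmeal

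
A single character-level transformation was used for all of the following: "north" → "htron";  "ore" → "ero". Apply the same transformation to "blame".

The output letters match the input read backwards: north reversed is htron. It's just the letters in reverse order.
Applying it to blame: reverse → emalb.

emalb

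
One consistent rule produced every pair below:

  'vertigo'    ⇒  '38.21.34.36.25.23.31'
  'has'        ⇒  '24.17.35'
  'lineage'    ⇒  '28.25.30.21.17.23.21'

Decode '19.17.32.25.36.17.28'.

The number is (letter's place in the alphabet, a=1) + 16.
Undoing it on 19.17.32.25.36.17.28: 19→(19−16)÷1=3=c, 17→(17−16)÷1=1=a, 32→(32−16)÷1=16=p, 25→(25−16)÷1=9=i, 36→(36−16)÷1=20=t, 17→(17−16)÷1=1=a, 28→(28−16)÷1=12=l.

capital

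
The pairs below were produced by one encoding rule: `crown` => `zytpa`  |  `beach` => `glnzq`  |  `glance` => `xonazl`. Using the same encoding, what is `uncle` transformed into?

dazol

c(2)→z(25) and r(17)→y(24) fit y≡19x+13 (mod 26); the inverse of 19 mod 26 is 11. Each letter's alphabet position (a=0..z=25) is mapped through 19·x+13 mod 26 — an affine cipher.
On uncle: u(20)→19·20+13≡3=d; n(13)→19·13+13≡0=a; c(2)→19·2+13≡25=z; l(11)→19·11+13≡14=o; e(4)→19·4+13≡11=l (all mod 26).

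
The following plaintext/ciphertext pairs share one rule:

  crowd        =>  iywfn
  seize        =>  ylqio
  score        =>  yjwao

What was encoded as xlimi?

ready

Each letter shifts forward by (position + 6), i.e. 6, 7, 8, … — the shift grows by one for each successive letter.
Undoing it on xlimi: x−6=r, l−7=e, i−8=a, m−9=d, i−10=y.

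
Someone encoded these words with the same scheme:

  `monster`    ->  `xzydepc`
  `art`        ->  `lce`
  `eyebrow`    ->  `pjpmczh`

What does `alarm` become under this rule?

Compare letters: m→x is +11, o→z is +11, n→y is +11 — a constant shift. Each letter is shifted forward by 11 in the alphabet (a Caesar shift of +11).
On alarm: a+11=l, l+11=w, a+11=l, r+11=c, m+11=x.

lwlcx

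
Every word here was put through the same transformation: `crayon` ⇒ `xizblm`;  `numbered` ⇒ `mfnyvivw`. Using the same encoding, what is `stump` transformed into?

Each pair mirrors across the alphabet (c↔x, r↔i, a↔z): positions sum to 25. Each letter is replaced by its mirror in the alphabet: a↔z, b↔y, c↔x, and so on (the Atbash cipher).
For stump: s↔h, t↔g, u↔f, m↔n, p↔k.

hgfnk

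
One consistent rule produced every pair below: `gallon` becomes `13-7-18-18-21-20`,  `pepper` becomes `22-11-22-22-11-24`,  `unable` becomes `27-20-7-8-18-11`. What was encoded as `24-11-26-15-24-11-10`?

retired

g is letter #7 and maps to 13: an offset of 6. Letters become their 1-based position plus 6 (so a→7, b→8, …).
Reversing it on 24-11-26-15-24-11-10: 24→(24−6)÷1=18=r, 11→(11−6)÷1=5=e, 26→(26−6)÷1=20=t, 15→(15−6)÷1=9=i, 24→(24−6)÷1=18=r, 11→(11−6)÷1=5=e, 10→(10−6)÷1=4=d.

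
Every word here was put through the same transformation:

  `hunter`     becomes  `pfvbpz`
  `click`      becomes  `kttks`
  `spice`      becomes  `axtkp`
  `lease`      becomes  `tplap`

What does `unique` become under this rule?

The shift depends on letter class: consonant h→p is +8, but vowel u→f is +11. The rule splits by letter class: vowels +11, consonants +8.
Applying it to unique: u(vowel)+11=f, n(cons)+8=v, i(vowel)+11=t, q(cons)+8=y, u(vowel)+11=f, e(vowel)+11=p.

fvtyfp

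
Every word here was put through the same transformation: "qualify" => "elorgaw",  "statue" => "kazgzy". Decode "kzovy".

spite

The output letters match the input read backwards, each shifted +6: qualify reversed is yfilauq. The word is reversed, then every letter is shifted forward by 6.
Reversing it on kzovy: shift back: k−6=e, z−6=t, o−6=i, v−6=p, y−6=s → etips; then reverse → spite.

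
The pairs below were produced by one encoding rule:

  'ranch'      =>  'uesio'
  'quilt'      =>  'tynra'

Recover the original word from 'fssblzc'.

convert

In ranch: r→u is +3, a→e is +4, n→s is +5, c→i is +6 — the shift increases by 1 each position. The shift increases by 1 at each position, starting from +3: 3, 4, 5, ….
Undoing it on fssblzc: f−3=c, s−4=o, s−5=n, b−6=v, l−7=e, z−8=r, c−9=t.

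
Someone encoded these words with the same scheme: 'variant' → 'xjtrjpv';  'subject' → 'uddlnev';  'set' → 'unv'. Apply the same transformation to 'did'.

frf

The shift depends on letter class: consonant v→x is +2, but vowel a→j is +9. Vowels shift forward by 9 and consonants shift forward by 2.
Applying it to did: d(cons)+2=f, i(vowel)+9=r, d(cons)+2=f.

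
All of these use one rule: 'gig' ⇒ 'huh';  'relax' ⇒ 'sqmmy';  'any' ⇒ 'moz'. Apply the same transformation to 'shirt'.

The shift depends on letter class: consonant g→h is +1, but vowel i→u is +12. Two shifts are in play — +12 for a/e/i/o/u, +1 for every other letter.
On shirt: s(cons)+1=t, h(cons)+1=i, i(vowel)+12=u, r(cons)+1=s, t(cons)+1=u.

tiusu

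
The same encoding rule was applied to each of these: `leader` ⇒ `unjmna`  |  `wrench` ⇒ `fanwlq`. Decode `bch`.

sty

Compare letters: l→u is +9, e→n is +9, a→j is +9 — a constant shift. Every letter moves 9 places later in the alphabet, wrapping around z→a.
Decoding bch: b−9=s, c−9=t, h−9=y.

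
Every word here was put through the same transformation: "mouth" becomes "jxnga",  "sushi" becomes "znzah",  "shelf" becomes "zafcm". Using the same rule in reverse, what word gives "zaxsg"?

short

Each letter's alphabet position (a=0..z=25) is mapped through 7·x+3 mod 26 — an affine cipher.
Undoing it on zaxsg: z(25)→15·(25−3)≡18=s; a(0)→15·(0−3)≡7=h; x(23)→15·(23−3)≡14=o; s(18)→15·(18−3)≡17=r; g(6)→15·(6−3)≡19=t (all mod 26).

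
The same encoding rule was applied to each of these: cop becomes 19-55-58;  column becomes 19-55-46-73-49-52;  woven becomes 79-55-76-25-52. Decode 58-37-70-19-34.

c(#3)→19 and o(#15)→55: differences scale by 3, so n = 3·pos + 10. The formula is n = 3×(alphabet index, a=1) + 10.
Decoding 58-37-70-19-34: 58→(58−10)÷3=16=p, 37→(37−10)÷3=9=i, 70→(70−10)÷3=20=t, 19→(19−10)÷3=3=c, 34→(34−10)÷3=8=h.

pitch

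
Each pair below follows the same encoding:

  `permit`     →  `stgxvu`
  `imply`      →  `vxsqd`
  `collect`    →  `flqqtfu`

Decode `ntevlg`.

Each letter's alphabet position (a=0..z=25) is mapped through 7·x+17 mod 26 — an affine cipher.
Decoding ntevlg: n(13)→15·(13−17)≡18=s; t(19)→15·(19−17)≡4=e; e(4)→15·(4−17)≡13=n; v(21)→15·(21−17)≡8=i; l(11)→15·(11−17)≡14=o; g(6)→15·(6−17)≡17=r (all mod 26).

senior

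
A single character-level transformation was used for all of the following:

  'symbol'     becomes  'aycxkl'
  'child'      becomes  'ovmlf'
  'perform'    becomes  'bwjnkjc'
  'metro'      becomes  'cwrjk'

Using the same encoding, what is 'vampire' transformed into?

zgcbmjw

Treating letters as 0–25, the rule is x ↦ 17x + 6 (mod 26).
Applying it to vampire: v(21)→17·21+6≡25=z; a(0)→17·0+6≡6=g; m(12)→17·12+6≡2=c; p(15)→17·15+6≡1=b; i(8)→17·8+6≡12=m; r(17)→17·17+6≡9=j; e(4)→17·4+6≡22=w (all mod 26).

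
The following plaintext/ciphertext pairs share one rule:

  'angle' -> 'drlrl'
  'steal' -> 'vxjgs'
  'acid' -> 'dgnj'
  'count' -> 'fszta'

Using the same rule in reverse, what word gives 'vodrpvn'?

The shift increases by 1 at each position, starting from +3: 3, 4, 5, ….
Decoding vodrpvn: v−3=s, o−4=k, d−5=y, r−6=l, p−7=i, v−8=n, n−9=e.

skyline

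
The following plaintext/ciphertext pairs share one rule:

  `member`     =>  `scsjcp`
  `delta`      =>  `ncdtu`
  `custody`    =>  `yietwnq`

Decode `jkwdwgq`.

m(12)→s(18) and e(4)→c(2) fit y≡15x+20 (mod 26); the inverse of 15 mod 26 is 7. Each letter's alphabet position (a=0..z=25) is mapped through 15·x+20 mod 26 — an affine cipher.
Decoding jkwdwgq: j(9)→7·(9−20)≡1=b; k(10)→7·(10−20)≡8=i; w(22)→7·(22−20)≡14=o; d(3)→7·(3−20)≡11=l; w(22)→7·(22−20)≡14=o; g(6)→7·(6−20)≡6=g; q(16)→7·(16−20)≡24=y (all mod 26).

biology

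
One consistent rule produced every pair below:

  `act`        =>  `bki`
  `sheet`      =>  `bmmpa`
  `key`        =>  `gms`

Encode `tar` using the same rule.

zib

The output letters match the input read backwards, each shifted +8: act reversed is tca. The word is reversed, then every letter is shifted forward by 8.
For tar: reverse → rat; then shift: r+8=z, a+8=i, t+8=b.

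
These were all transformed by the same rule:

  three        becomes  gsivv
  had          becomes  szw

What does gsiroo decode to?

Each pair mirrors across the alphabet (t↔g, h↔s, r↔i): positions sum to 25. Letters are reflected about the middle of the alphabet (position → 25−position): Atbash.
Decoding gsiroo: g↔t, s↔h, i↔r, r↔i, o↔l, o↔l.

thrill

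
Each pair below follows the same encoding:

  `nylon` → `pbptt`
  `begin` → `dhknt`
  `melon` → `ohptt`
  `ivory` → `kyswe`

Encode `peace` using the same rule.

rhehk

In nylon: n→p is +2, y→b is +3, l→p is +4, o→t is +5 — the shift increases by 1 each position. The shift increases by 1 at each position, starting from +2: 2, 3, 4, ….
For peace: p+2=r, e+3=h, a+4=e, c+5=h, e+6=k.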